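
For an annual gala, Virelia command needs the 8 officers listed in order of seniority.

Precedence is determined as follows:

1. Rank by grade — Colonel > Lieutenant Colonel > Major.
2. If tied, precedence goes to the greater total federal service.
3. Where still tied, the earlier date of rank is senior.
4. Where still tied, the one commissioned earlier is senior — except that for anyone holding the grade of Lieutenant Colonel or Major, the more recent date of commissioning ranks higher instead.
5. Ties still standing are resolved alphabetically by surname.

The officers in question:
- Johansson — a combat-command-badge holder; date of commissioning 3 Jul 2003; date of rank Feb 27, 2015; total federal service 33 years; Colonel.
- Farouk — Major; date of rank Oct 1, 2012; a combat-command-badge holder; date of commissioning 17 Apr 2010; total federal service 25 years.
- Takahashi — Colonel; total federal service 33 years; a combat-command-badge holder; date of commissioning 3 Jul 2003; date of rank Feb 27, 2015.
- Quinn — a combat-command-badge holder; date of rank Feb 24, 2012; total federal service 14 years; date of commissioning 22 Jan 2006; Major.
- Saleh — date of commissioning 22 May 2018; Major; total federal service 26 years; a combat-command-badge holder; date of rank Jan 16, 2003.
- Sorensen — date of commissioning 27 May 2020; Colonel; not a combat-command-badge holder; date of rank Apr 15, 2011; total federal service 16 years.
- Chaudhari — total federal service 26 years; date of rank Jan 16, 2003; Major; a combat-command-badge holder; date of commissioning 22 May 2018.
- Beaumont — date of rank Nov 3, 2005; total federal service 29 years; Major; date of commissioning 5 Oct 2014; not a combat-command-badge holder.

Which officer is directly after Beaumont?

By grade: Johansson, Takahashi and Sorensen (Colonel); then Beaumont, Chaudhari, Saleh, Farouk and Quinn (Major).
Among Johansson, Takahashi and Sorensen, by total federal service (higher first): Johansson and Takahashi (33 years) before Sorensen (16 years).
Johansson and Takahashi both have date of rank Feb 27, 2015, so the next rule applies.
Johansson and Takahashi both have date of commissioning 3 Jul 2003, so the next rule applies.
Among Johansson and Takahashi, alphabetically by surname: Johansson before Takahashi.
Among Beaumont, Chaudhari, Saleh, Farouk and Quinn, by total federal service (higher first): Beaumont (29 years) before Chaudhari and Saleh (26 years) before Farouk (25 years) before Quinn (14 years).
Chaudhari and Saleh both have date of rank Jan 16, 2003, so the next rule applies.
Chaudhari and Saleh both have date of commissioning 22 May 2018, so the next rule applies.
Among Chaudhari and Saleh, alphabetically by surname: Chaudhari before Saleh.
Order: Johansson, Takahashi, Sorensen, Beaumont, Chaudhari, Saleh, Farouk, Quinn.

Chaudhari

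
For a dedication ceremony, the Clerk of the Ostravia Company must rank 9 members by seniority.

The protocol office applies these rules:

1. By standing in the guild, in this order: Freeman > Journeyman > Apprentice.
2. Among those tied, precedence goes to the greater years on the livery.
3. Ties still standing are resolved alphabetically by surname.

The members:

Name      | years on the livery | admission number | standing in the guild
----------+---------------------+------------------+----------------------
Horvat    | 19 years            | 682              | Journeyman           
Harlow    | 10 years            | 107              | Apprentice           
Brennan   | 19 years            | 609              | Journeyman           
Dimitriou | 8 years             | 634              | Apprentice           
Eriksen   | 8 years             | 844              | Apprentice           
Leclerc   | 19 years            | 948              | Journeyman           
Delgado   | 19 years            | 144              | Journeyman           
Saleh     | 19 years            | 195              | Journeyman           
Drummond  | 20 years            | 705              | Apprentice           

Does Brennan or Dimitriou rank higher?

By standing in the guild: Brennan, Delgado, Horvat, Leclerc and Saleh (Journeyman); then Drummond, Harlow, Dimitriou and Eriksen (Apprentice).
Brennan, Delgado, Horvat, Leclerc and Saleh all have years on the livery 19 years, so the next rule applies.
Among Brennan, Delgado, Horvat, Leclerc and Saleh, alphabetically by surname: Brennan before Delgado before Horvat before Leclerc before Saleh.
Among Drummond, Harlow, Dimitriou and Eriksen, by years on the livery (higher first): Drummond (20 years) before Harlow (10 years) before Dimitriou and Eriksen (8 years).
Among Dimitriou and Eriksen, alphabetically by surname: Dimitriou before Eriksen.
So Brennan takes precedence.

Brennan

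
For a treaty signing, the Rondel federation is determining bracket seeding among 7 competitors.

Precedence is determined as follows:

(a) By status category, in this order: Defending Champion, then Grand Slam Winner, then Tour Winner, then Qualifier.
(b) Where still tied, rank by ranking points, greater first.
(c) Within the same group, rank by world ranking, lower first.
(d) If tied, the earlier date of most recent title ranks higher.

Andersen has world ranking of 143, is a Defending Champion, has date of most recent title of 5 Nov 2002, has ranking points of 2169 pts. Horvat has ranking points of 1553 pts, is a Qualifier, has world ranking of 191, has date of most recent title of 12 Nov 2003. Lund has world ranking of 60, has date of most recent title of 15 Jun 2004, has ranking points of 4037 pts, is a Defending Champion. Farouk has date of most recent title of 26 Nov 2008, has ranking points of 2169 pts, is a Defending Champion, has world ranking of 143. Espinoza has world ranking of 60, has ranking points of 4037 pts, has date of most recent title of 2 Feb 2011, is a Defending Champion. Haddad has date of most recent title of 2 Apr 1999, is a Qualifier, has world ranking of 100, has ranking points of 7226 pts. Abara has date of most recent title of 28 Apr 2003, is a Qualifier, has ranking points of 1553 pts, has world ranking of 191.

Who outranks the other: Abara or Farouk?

By status category: Lund, Espinoza, Andersen and Farouk (Defending Champion); then Haddad, Abara and Horvat (Qualifier).
Among Lund, Espinoza, Andersen and Farouk, by ranking points (higher first): Lund and Espinoza (4037 pts) before Andersen and Farouk (2169 pts).
Lund and Espinoza both have world ranking 60, so the next rule applies.
Among Lund and Espinoza, by date of most recent title (earlier first): Lund (15 Jun 2004) before Espinoza (2 Feb 2011).
Andersen and Farouk both have world ranking 143, so the next rule applies.
Among Andersen and Farouk, by date of most recent title (earlier first): Andersen (5 Nov 2002) before Farouk (26 Nov 2008).
Among Haddad, Abara and Horvat, by ranking points (higher first): Haddad (7226 pts) before Abara and Horvat (1553 pts).
Abara and Horvat both have world ranking 191, so the next rule applies.
Among Abara and Horvat, by date of most recent title (earlier first): Abara (28 Apr 2003) before Horvat (12 Nov 2003).
So Farouk takes precedence.

Farouk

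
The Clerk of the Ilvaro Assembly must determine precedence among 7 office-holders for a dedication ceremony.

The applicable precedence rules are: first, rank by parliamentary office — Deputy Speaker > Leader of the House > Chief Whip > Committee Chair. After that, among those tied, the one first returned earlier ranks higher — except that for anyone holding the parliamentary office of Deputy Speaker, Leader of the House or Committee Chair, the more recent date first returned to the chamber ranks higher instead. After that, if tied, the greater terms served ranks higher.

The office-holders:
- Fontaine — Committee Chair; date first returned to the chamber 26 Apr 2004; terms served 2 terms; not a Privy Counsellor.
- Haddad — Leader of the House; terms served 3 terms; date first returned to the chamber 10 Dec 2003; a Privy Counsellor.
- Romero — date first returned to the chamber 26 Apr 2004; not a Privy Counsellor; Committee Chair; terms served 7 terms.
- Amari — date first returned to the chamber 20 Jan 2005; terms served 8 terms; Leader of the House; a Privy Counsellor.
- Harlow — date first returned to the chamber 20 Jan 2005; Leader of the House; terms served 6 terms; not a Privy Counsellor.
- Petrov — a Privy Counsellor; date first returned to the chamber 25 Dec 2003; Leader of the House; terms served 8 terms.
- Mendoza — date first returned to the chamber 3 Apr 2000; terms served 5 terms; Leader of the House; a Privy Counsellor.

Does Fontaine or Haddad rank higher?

Haddad

By parliamentary office: Amari, Harlow, Petrov, Haddad and Mendoza (Leader of the House); then Romero and Fontaine (Committee Chair).
Among Amari, Harlow, Petrov, Haddad and Mendoza, by date first returned to the chamber (later first) (reversed rule for this group): Amari and Harlow (20 Jan 2005) before Petrov (25 Dec 2003) before Haddad (10 Dec 2003) before Mendoza (3 Apr 2000).
Among Amari and Harlow, by terms served (higher first): Amari (8 terms) before Harlow (6 terms).
Romero and Fontaine both have date first returned to the chamber 26 Apr 2004, so the next rule applies.
Among Romero and Fontaine, by terms served (higher first): Romero (7 terms) before Fontaine (2 terms).
So Haddad takes precedence.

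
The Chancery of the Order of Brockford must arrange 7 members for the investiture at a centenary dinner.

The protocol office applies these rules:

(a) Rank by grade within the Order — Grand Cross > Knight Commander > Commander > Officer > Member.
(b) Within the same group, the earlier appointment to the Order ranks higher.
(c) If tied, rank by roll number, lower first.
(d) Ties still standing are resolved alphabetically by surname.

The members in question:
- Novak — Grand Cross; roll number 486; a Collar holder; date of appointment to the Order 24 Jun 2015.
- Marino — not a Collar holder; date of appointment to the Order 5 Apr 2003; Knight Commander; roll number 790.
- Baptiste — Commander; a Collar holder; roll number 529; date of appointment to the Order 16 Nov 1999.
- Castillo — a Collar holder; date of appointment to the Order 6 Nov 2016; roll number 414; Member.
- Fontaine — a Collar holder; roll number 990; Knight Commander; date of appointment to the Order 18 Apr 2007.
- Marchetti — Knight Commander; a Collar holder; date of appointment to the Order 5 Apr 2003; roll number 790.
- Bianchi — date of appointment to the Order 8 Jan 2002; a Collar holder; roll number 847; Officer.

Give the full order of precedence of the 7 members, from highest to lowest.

By grade within the Order: Novak (Grand Cross); then Marchetti, Marino and Fontaine (Knight Commander); then Baptiste (Commander); then Bianchi (Officer); then Castillo (Member).
Among Marchetti, Marino and Fontaine, by date of appointment to the Order (earlier first): Marchetti and Marino (5 Apr 2003) before Fontaine (18 Apr 2007).
Marchetti and Marino both have roll number 790, so the next rule applies.
Among Marchetti and Marino, alphabetically by surname: Marchetti before Marino.
Full order: Novak, Marchetti, Marino, Fontaine, Baptiste, Bianchi, Castillo.

Novak, Marchetti, Marino, Fontaine, Baptiste, Bianchi, Castillo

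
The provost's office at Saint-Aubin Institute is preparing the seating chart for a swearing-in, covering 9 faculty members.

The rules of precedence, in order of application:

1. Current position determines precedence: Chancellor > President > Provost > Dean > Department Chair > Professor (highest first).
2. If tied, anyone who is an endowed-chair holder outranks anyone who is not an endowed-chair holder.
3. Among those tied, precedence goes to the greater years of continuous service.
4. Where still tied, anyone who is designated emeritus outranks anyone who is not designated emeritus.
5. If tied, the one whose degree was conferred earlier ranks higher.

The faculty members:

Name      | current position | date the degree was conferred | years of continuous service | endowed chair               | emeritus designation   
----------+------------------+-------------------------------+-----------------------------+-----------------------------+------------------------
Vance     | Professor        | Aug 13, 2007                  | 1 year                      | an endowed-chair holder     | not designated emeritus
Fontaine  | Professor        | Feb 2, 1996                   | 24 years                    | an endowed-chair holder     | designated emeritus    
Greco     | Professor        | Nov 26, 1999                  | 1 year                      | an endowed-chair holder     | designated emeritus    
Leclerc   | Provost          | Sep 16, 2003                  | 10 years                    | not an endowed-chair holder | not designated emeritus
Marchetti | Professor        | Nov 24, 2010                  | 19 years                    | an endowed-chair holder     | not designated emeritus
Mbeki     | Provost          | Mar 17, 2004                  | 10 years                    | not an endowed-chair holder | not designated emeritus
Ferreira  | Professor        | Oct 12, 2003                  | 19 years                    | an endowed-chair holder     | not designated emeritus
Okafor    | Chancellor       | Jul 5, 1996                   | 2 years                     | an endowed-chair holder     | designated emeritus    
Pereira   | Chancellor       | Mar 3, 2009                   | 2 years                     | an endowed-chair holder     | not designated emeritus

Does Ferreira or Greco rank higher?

By current position: Okafor and Pereira (Chancellor); then Leclerc and Mbeki (Provost); then Fontaine, Ferreira, Marchetti, Greco and Vance (Professor).
Okafor and Pereira are each an endowed-chair holder, so the next rule applies.
Okafor and Pereira both have years of continuous service 2 years, so the next rule applies.
Among Okafor and Pereira, designated emeritus before not designated emeritus: Okafor (designated emeritus) before Pereira (not designated emeritus).
Leclerc and Mbeki are each not an endowed-chair holder, so the next rule applies.
Leclerc and Mbeki both have years of continuous service 10 years, so the next rule applies.
Leclerc and Mbeki are each not designated emeritus, so the next rule applies.
Among Leclerc and Mbeki, by date the degree was conferred (earlier first): Leclerc (Sep 16, 2003) before Mbeki (Mar 17, 2004).
Fontaine, Ferreira, Marchetti, Greco and Vance are each an endowed-chair holder, so the next rule applies.
Among Fontaine, Ferreira, Marchetti, Greco and Vance, by years of continuous service (higher first): Fontaine (24 years) before Ferreira and Marchetti (19 years) before Greco and Vance (1 year).
Ferreira and Marchetti are each not designated emeritus, so the next rule applies.
Among Ferreira and Marchetti, by date the degree was conferred (earlier first): Ferreira (Oct 12, 2003) before Marchetti (Nov 24, 2010).
Among Greco and Vance, designated emeritus before not designated emeritus: Greco (designated emeritus) before Vance (not designated emeritus).
So Ferreira takes precedence.

Ferreira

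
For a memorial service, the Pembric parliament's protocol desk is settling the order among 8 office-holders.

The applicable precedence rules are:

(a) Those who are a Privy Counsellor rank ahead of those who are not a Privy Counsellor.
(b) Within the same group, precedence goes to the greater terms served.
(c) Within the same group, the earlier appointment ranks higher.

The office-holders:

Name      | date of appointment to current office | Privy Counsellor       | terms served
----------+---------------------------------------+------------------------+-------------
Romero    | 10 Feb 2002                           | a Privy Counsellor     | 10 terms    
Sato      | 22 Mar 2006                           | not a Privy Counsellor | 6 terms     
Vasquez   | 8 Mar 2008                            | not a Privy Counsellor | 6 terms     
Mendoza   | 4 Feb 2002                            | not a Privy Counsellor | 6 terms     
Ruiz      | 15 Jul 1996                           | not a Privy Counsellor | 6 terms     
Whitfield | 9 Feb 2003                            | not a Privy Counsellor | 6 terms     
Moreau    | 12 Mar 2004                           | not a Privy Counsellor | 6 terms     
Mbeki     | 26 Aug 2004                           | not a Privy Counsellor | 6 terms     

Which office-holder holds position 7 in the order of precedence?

Sato

By the first rule: Romero (a Privy Counsellor); then Ruiz, Mendoza, Whitfield, Moreau, Mbeki, Sato and Vasquez (each not a Privy Counsellor).
Ruiz, Mendoza, Whitfield, Moreau, Mbeki, Sato and Vasquez all have terms served 6 terms, so the next rule applies.
Among Ruiz, Mendoza, Whitfield, Moreau, Mbeki, Sato and Vasquez, by date of appointment to current office (earlier first): Ruiz (15 Jul 1996) before Mendoza (4 Feb 2002) before Whitfield (9 Feb 2003) before Moreau (12 Mar 2004) before Mbeki (26 Aug 2004) before Sato (22 Mar 2006) before Vasquez (8 Mar 2008).
Order: Romero, Ruiz, Mendoza, Whitfield, Moreau, Mbeki, Sato, Vasquez.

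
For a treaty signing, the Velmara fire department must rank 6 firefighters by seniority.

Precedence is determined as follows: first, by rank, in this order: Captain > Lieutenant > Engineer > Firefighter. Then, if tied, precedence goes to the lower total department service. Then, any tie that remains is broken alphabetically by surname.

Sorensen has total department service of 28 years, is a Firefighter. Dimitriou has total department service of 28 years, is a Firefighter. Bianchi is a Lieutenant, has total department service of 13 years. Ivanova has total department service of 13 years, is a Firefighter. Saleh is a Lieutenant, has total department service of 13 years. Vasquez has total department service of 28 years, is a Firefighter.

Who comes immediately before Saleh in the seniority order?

By rank: Bianchi and Saleh (Lieutenant); then Ivanova, Dimitriou, Sorensen and Vasquez (Firefighter).
Bianchi and Saleh both have total department service 13 years, so the next rule applies.
Among Bianchi and Saleh, alphabetically by surname: Bianchi before Saleh.
Among Ivanova, Dimitriou, Sorensen and Vasquez, by total department service (lower first): Ivanova (13 years) before Dimitriou, Sorensen and Vasquez (28 years).
Among Dimitriou, Sorensen and Vasquez, alphabetically by surname: Dimitriou before Sorensen before Vasquez.
Order: Bianchi, Saleh, Ivanova, Dimitriou, Sorensen, Vasquez.

Bianchi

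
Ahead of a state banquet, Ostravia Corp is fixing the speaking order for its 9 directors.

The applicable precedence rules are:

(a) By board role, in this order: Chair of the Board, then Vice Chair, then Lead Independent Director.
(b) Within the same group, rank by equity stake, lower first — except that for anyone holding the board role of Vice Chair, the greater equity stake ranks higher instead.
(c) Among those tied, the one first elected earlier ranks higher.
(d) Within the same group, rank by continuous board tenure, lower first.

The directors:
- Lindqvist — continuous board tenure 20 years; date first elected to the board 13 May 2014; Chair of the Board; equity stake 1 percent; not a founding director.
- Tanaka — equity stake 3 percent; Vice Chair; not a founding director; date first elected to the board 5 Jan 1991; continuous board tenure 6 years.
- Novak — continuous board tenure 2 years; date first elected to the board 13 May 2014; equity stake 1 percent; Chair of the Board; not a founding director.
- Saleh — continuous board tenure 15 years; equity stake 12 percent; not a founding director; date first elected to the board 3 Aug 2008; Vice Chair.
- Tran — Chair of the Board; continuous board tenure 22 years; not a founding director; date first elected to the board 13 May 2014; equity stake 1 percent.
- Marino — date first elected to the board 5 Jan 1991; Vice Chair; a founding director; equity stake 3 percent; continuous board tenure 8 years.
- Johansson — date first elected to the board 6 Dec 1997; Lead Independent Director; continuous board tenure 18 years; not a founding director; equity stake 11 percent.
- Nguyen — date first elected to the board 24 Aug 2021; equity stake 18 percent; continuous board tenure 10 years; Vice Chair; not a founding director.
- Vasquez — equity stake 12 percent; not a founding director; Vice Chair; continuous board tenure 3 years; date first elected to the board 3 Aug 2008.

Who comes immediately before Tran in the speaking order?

Lindqvist

By board role: Novak, Lindqvist and Tran (Chair of the Board); then Nguyen, Vasquez, Saleh, Tanaka and Marino (Vice Chair); then Johansson (Lead Independent Director).
Novak, Lindqvist and Tran all have equity stake 1 percent, so the next rule applies.
Novak, Lindqvist and Tran all have date first elected to the board 13 May 2014, so the next rule applies.
Among Novak, Lindqvist and Tran, by continuous board tenure (lower first): Novak (2 years) before Lindqvist (20 years) before Tran (22 years).
Among Nguyen, Vasquez, Saleh, Tanaka and Marino, by equity stake (higher first) (reversed rule for this group): Nguyen (18 percent) before Vasquez and Saleh (12 percent) before Tanaka and Marino (3 percent).
Vasquez and Saleh both have date first elected to the board 3 Aug 2008, so the next rule applies.
Among Vasquez and Saleh, by continuous board tenure (lower first): Vasquez (3 years) before Saleh (15 years).
Tanaka and Marino both have date first elected to the board 5 Jan 1991, so the next rule applies.
Among Tanaka and Marino, by continuous board tenure (lower first): Tanaka (6 years) before Marino (8 years).
Order: Novak, Lindqvist, Tran, Nguyen, Vasquez, Saleh, Tanaka, Marino, Johansson.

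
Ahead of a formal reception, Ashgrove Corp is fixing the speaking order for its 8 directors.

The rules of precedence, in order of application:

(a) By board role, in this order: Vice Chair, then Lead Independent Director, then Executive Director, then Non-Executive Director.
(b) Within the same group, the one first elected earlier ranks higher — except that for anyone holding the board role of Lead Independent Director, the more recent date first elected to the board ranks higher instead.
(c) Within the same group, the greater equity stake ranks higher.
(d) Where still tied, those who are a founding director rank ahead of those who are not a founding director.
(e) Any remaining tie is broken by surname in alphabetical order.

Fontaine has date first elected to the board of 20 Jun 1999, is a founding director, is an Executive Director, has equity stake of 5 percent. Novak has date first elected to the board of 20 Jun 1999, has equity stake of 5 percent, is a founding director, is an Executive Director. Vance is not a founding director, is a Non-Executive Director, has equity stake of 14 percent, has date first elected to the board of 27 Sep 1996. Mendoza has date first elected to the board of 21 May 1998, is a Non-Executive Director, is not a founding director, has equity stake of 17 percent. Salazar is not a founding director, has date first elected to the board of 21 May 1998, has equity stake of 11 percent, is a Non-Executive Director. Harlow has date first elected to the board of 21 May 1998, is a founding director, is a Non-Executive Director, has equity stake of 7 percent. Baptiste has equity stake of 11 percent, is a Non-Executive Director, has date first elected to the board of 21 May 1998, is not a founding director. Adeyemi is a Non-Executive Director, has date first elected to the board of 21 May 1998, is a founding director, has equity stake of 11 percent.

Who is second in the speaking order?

Novak

By board role: Fontaine and Novak (Executive Director); then Vance, Mendoza, Adeyemi, Baptiste, Salazar and Harlow (Non-Executive Director).
Fontaine and Novak both have date first elected to the board 20 Jun 1999, so the next rule applies.
Fontaine and Novak both have equity stake 5 percent, so the next rule applies.
Fontaine and Novak are each a founding director, so the next rule applies.
Among Fontaine and Novak, alphabetically by surname: Fontaine before Novak.
Among Vance, Mendoza, Adeyemi, Baptiste, Salazar and Harlow, by date first elected to the board (earlier first): Vance (27 Sep 1996) before Mendoza, Adeyemi, Baptiste, Salazar and Harlow (21 May 1998).
Among Mendoza, Adeyemi, Baptiste, Salazar and Harlow, by equity stake (higher first): Mendoza (17 percent) before Adeyemi, Baptiste and Salazar (11 percent) before Harlow (7 percent).
Among Adeyemi, Baptiste and Salazar, a founding director before not a founding director: Adeyemi (a founding director) before Baptiste and Salazar (not a founding director).
Among Baptiste and Salazar, alphabetically by surname: Baptiste before Salazar.
Order: Fontaine, Novak, Vance, Mendoza, Adeyemi, Baptiste, Salazar, Harlow.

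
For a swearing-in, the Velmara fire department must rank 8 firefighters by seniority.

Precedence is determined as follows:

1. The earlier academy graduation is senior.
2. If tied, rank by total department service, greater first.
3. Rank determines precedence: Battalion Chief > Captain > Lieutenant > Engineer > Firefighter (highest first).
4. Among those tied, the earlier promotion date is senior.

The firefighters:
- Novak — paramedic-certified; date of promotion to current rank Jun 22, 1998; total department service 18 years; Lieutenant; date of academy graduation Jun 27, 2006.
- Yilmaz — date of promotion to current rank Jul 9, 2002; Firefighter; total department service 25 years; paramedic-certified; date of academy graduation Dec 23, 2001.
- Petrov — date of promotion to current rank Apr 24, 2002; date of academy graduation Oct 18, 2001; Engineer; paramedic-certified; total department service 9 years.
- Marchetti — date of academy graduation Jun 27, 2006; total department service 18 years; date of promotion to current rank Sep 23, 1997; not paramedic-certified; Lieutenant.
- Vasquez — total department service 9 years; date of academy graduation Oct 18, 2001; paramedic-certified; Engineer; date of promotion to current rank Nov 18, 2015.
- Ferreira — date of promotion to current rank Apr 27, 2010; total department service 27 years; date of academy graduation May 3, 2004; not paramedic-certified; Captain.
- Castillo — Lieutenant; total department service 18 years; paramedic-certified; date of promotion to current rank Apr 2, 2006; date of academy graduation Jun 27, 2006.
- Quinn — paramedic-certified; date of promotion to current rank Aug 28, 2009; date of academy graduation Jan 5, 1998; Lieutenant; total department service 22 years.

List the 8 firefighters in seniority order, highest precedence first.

By date of academy graduation (earlier first): Quinn (Jan 5, 1998); then Petrov and Vasquez (both Oct 18, 2001); then Yilmaz (Dec 23, 2001); then Ferreira (May 3, 2004); then Marchetti, Novak and Castillo (each Jun 27, 2006).
Petrov and Vasquez both have total department service 9 years, so the next rule applies.
Petrov and Vasquez are each Engineer, so the next rule applies.
Among Petrov and Vasquez, by date of promotion to current rank (earlier first): Petrov (Apr 24, 2002) before Vasquez (Nov 18, 2015).
Marchetti, Novak and Castillo all have total department service 18 years, so the next rule applies.
Marchetti, Novak and Castillo are each Lieutenant, so the next rule applies.
Among Marchetti, Novak and Castillo, by date of promotion to current rank (earlier first): Marchetti (Sep 23, 1997) before Novak (Jun 22, 1998) before Castillo (Apr 2, 2006).
Full order: Quinn, Petrov, Vasquez, Yilmaz, Ferreira, Marchetti, Novak, Castillo.

Quinn, Petrov, Vasquez, Yilmaz, Ferreira, Marchetti, Novak, Castillo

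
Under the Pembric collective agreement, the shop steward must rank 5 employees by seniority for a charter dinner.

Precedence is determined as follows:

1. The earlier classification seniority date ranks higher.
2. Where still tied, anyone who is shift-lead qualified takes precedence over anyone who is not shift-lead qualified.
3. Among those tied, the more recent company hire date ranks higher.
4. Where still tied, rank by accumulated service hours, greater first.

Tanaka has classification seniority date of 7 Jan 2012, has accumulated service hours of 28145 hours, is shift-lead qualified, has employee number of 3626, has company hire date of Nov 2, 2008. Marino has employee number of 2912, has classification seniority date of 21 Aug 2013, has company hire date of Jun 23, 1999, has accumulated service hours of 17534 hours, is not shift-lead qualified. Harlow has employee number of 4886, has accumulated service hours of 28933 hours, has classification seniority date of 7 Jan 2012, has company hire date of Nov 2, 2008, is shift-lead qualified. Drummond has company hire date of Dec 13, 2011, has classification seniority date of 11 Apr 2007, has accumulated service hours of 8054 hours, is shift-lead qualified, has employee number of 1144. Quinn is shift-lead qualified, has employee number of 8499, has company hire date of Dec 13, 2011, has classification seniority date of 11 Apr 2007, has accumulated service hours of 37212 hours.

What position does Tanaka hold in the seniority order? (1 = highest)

4

By classification seniority date (earlier first): Quinn and Drummond (both 11 Apr 2007); then Harlow and Tanaka (both 7 Jan 2012); then Marino (21 Aug 2013).
Quinn and Drummond are each shift-lead qualified, so the next rule applies.
Quinn and Drummond both have company hire date Dec 13, 2011, so the next rule applies.
Among Quinn and Drummond, by accumulated service hours (higher first): Quinn (37212 hours) before Drummond (8054 hours).
Harlow and Tanaka are each shift-lead qualified, so the next rule applies.
Harlow and Tanaka both have company hire date Nov 2, 2008, so the next rule applies.
Among Harlow and Tanaka, by accumulated service hours (higher first): Harlow (28933 hours) before Tanaka (28145 hours).
Order: Quinn, Drummond, Harlow, Tanaka, Marino. So position 4.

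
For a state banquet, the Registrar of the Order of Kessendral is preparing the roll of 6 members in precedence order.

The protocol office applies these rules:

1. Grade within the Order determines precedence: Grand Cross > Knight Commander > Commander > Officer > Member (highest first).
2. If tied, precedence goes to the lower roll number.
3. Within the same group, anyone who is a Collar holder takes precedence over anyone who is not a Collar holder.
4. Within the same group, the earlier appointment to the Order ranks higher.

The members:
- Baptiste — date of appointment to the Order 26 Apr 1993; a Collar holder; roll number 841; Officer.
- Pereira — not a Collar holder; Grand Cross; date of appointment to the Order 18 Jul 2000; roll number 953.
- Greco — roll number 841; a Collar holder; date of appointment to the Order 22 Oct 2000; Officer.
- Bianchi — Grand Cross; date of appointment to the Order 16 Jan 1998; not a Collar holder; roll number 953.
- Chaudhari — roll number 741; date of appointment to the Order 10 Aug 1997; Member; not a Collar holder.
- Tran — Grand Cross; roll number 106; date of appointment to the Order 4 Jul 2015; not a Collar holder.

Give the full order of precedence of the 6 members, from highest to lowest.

Tran, Bianchi, Pereira, Baptiste, Greco, Chaudhari

By grade within the Order: Tran, Bianchi and Pereira (Grand Cross); then Baptiste and Greco (Officer); then Chaudhari (Member).
Among Tran, Bianchi and Pereira, by roll number (lower first): Tran (106) before Bianchi and Pereira (953).
Bianchi and Pereira are each not a Collar holder, so the next rule applies.
Among Bianchi and Pereira, by date of appointment to the Order (earlier first): Bianchi (16 Jan 1998) before Pereira (18 Jul 2000).
Baptiste and Greco both have roll number 841, so the next rule applies.
Baptiste and Greco are each a Collar holder, so the next rule applies.
Among Baptiste and Greco, by date of appointment to the Order (earlier first): Baptiste (26 Apr 1993) before Greco (22 Oct 2000).
Full order: Tran, Bianchi, Pereira, Baptiste, Greco, Chaudhari.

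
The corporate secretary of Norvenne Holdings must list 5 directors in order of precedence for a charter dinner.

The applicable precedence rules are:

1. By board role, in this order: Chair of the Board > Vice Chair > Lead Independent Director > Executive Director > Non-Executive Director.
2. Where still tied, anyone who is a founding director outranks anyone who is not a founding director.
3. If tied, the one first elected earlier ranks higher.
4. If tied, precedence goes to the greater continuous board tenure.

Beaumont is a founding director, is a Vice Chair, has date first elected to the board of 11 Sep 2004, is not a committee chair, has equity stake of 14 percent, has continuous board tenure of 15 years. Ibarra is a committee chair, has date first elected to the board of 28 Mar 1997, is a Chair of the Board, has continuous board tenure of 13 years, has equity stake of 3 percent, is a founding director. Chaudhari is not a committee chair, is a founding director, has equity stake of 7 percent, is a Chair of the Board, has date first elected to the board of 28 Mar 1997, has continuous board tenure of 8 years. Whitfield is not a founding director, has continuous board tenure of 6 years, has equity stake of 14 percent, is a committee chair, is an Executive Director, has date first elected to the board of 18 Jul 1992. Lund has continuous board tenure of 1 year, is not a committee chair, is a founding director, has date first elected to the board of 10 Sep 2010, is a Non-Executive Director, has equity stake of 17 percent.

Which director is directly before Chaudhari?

By board role: Ibarra and Chaudhari (Chair of the Board); then Beaumont (Vice Chair); then Whitfield (Executive Director); then Lund (Non-Executive Director).
Ibarra and Chaudhari are each a founding director, so the next rule applies.
Ibarra and Chaudhari both have date first elected to the board 28 Mar 1997, so the next rule applies.
Among Ibarra and Chaudhari, by continuous board tenure (higher first): Ibarra (13 years) before Chaudhari (8 years).
Order: Ibarra, Chaudhari, Beaumont, Whitfield, Lund.

Ibarra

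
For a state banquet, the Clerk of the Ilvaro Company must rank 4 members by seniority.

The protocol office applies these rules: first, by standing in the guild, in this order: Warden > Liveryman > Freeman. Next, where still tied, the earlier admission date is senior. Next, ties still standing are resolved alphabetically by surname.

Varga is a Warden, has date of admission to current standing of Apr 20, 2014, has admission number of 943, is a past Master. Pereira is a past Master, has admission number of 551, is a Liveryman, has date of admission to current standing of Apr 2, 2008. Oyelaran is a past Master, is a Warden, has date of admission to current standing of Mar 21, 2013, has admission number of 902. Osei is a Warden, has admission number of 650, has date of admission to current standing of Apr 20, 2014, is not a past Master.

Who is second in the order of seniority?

By standing in the guild: Oyelaran, Osei and Varga (Warden); then Pereira (Liveryman).
Among Oyelaran, Osei and Varga, by date of admission to current standing (earlier first): Oyelaran (Mar 21, 2013) before Osei and Varga (Apr 20, 2014).
Among Osei and Varga, alphabetically by surname: Osei before Varga.
Order: Oyelaran, Osei, Varga, Pereira.

Osei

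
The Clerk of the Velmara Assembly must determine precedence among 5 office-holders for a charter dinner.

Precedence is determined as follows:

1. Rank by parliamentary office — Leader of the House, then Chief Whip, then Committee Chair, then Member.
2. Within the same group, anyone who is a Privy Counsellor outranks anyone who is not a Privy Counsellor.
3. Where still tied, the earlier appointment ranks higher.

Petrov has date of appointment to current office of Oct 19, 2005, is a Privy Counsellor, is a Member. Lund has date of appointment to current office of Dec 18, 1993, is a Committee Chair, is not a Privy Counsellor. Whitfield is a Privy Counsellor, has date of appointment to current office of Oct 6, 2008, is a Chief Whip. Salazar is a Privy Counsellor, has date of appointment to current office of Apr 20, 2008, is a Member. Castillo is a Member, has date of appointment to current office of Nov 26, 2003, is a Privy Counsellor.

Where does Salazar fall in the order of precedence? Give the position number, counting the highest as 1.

5

By parliamentary office: Whitfield (Chief Whip); then Lund (Committee Chair); then Castillo, Petrov and Salazar (Member).
Castillo, Petrov and Salazar are each a Privy Counsellor, so the next rule applies.
Among Castillo, Petrov and Salazar, by date of appointment to current office (earlier first): Castillo (Nov 26, 2003) before Petrov (Oct 19, 2005) before Salazar (Apr 20, 2008).
Order: Whitfield, Lund, Castillo, Petrov, Salazar. So position 5.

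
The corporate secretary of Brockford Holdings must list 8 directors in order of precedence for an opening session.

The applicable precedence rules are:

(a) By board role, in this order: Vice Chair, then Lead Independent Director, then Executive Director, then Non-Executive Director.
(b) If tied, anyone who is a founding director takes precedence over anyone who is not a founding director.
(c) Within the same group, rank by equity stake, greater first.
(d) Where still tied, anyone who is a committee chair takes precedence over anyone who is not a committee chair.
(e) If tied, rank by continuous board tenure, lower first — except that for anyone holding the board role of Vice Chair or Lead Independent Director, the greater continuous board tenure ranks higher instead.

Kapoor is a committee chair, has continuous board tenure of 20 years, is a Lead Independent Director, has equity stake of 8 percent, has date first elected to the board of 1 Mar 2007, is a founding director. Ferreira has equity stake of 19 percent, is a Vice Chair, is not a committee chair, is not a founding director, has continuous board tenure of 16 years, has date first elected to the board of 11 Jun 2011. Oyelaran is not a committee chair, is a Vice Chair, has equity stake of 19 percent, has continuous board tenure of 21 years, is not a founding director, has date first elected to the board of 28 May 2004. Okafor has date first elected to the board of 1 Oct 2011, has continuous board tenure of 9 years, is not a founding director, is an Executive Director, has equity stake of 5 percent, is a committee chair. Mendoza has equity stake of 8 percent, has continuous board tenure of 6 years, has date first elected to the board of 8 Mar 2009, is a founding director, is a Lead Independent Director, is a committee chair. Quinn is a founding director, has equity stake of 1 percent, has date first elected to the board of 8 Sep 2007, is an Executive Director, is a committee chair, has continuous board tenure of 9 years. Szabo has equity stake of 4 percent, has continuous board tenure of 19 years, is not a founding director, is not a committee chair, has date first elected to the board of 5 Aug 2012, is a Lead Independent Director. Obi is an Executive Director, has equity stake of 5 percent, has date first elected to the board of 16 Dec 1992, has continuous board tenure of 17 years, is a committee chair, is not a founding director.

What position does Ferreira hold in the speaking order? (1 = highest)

2

By board role: Oyelaran and Ferreira (Vice Chair); then Kapoor, Mendoza and Szabo (Lead Independent Director); then Quinn, Okafor and Obi (Executive Director).
Oyelaran and Ferreira are each not a founding director, so the next rule applies.
Oyelaran and Ferreira both have equity stake 19 percent, so the next rule applies.
Oyelaran and Ferreira are each not a committee chair, so the next rule applies.
Among Oyelaran and Ferreira, by continuous board tenure (higher first) (reversed rule for this group): Oyelaran (21 years) before Ferreira (16 years).
Among Kapoor, Mendoza and Szabo, a founding director before not a founding director: Kapoor and Mendoza (a founding director) before Szabo (not a founding director).
Kapoor and Mendoza both have equity stake 8 percent, so the next rule applies.
Kapoor and Mendoza are each a committee chair, so the next rule applies.
Among Kapoor and Mendoza, by continuous board tenure (higher first) (reversed rule for this group): Kapoor (20 years) before Mendoza (6 years).
Among Quinn, Okafor and Obi, a founding director before not a founding director: Quinn (a founding director) before Okafor and Obi (not a founding director).
Okafor and Obi both have equity stake 5 percent, so the next rule applies.
Okafor and Obi are each a committee chair, so the next rule applies.
Among Okafor and Obi, by continuous board tenure (lower first): Okafor (9 years) before Obi (17 years).
Order: Oyelaran, Ferreira, Kapoor, Mendoza, Szabo, Quinn, Okafor, Obi. So position 2.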